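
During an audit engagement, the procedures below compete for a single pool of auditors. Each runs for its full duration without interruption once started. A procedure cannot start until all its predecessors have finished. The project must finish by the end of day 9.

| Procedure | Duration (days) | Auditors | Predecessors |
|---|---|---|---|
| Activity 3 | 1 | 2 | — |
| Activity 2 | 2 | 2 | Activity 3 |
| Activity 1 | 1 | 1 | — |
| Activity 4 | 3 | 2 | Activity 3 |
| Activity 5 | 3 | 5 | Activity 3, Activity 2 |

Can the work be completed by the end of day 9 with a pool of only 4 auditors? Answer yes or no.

no

The minimum achievable peak is 5; 4 < 5, so no feasible schedule stays within the cap.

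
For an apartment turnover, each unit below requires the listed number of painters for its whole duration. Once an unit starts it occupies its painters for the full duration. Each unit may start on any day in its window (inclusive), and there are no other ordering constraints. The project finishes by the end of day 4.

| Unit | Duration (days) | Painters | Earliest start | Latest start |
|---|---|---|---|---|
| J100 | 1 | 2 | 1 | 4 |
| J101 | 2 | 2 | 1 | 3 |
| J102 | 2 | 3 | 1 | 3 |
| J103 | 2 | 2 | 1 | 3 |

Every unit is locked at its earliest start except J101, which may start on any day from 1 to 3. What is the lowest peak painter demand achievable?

J101@1: d1:9  d2:7  d3:0  d4:0 → peak 9
J101@2: d1:7  d2:7  d3:2  d4:0 → peak 7
J101@3: d1:7  d2:5  d3:2  d4:2 → peak 7
Best is J101@2, peak 7.

7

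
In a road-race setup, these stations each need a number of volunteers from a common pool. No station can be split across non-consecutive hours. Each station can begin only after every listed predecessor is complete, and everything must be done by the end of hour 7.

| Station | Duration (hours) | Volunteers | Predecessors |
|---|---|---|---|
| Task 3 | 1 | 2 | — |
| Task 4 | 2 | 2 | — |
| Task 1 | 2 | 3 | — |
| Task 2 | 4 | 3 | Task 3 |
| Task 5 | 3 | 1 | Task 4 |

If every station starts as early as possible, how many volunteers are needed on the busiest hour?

Early-start schedule: Task 3@1, Task 4@1, Task 1@1, Task 2@2, Task 5@3.
Load per hour: hour 1: 7, hour 2: 8, hour 3: 4, hour 4: 4, hour 5: 4, hour 6: 0, hour 7: 0.
Peak is 8.

8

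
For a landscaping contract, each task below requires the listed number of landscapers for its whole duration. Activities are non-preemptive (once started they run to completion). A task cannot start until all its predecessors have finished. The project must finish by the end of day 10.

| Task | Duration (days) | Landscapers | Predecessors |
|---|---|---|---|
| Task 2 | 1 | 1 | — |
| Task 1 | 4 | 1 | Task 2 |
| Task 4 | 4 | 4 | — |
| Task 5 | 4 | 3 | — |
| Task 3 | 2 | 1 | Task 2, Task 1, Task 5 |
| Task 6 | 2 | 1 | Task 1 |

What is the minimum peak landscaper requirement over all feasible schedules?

5

Early-start (Task 2@1, Task 1@2, Task 4@1, Task 5@1, Task 3@6, Task 6@6) gives peak 8: d1:8  d2:8  d3:8  d4:8  d5:1  d6:2  d7:2  d8:0  d9:0  d10:0.
Shift Task 5→5, Task 3→9.
Schedule Task 2@1, Task 1@2, Task 4@1, Task 5@5, Task 3@9, Task 6@6: d1:5  d2:5  d3:5  d4:5  d5:4  d6:4  d7:4  d8:3  d9:1  d10:1 — peak 5.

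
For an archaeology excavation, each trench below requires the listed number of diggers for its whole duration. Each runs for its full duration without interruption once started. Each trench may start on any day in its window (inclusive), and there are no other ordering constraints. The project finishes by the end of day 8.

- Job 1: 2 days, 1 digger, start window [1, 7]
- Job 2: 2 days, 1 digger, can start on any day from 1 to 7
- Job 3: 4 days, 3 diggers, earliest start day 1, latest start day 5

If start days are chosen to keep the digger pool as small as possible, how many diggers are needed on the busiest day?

3

Early-start (Job 1@1, Job 2@1, Job 3@1) gives peak 5: d1:5  d2:5  d3:3  d4:3  d5:0  d6:0  d7:0  d8:0.
Shift Job 3→3.
Schedule Job 1@1, Job 2@1, Job 3@3: d1:2  d2:2  d3:3  d4:3  d5:3  d6:3  d7:0  d8:0 — peak 3.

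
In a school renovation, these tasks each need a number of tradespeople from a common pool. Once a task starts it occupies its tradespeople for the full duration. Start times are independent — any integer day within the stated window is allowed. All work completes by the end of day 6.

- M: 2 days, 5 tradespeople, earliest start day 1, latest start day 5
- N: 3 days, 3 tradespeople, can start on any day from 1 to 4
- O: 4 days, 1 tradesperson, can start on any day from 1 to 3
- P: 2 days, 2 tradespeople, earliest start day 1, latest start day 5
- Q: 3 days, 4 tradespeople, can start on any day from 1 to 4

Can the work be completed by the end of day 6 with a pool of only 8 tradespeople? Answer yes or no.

Schedule M@1, N@1, O@3, P@3, Q@4: d1:8  d2:8  d3:6  d4:7  d5:5  d6:5 — peak 8 ≤ 8.

yes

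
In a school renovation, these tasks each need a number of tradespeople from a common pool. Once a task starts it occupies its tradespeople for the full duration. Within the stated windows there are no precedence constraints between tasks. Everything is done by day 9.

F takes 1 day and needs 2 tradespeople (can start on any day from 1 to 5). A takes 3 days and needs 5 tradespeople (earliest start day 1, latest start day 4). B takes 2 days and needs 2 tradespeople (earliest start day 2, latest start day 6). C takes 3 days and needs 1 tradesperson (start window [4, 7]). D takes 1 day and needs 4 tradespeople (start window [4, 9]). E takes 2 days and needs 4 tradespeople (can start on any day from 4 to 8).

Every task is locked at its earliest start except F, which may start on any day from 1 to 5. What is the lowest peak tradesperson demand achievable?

F@1: d1:7  d2:7  d3:7  d4:9  d5:5  d6:1  d7:0  d8:0  d9:0 → peak 9
F@2: d1:5  d2:9  d3:7  d4:9  d5:5  d6:1  d7:0  d8:0  d9:0 → peak 9
F@3: d1:5  d2:7  d3:9  d4:9  d5:5  d6:1  d7:0  d8:0  d9:0 → peak 9
F@4: d1:5  d2:7  d3:7  d4:11  d5:5  d6:1  d7:0  d8:0  d9:0 → peak 11
F@5: d1:5  d2:7  d3:7  d4:9  d5:7  d6:1  d7:0  d8:0  d9:0 → peak 9
Best is F@1, peak 9.

9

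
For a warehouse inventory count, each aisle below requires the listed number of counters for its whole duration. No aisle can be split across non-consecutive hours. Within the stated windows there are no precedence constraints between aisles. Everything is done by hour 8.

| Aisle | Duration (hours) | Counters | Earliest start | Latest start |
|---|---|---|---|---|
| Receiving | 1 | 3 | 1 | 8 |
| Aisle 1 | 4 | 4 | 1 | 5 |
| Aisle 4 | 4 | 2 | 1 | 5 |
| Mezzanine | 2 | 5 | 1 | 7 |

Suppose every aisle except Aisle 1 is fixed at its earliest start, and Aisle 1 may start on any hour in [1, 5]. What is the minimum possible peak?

10

Aisle 1@1: h1:14  h2:11  h3:6  h4:6  h5:0  h6:0  h7:0  h8:0 → peak 14
Aisle 1@2: h1:10  h2:11  h3:6  h4:6  h5:4  h6:0  h7:0  h8:0 → peak 11
Aisle 1@3: h1:10  h2:7  h3:6  h4:6  h5:4  h6:4  h7:0  h8:0 → peak 10
Aisle 1@4: h1:10  h2:7  h3:2  h4:6  h5:4  h6:4  h7:4  h8:0 → peak 10
Aisle 1@5: h1:10  h2:7  h3:2  h4:2  h5:4  h6:4  h7:4  h8:4 → peak 10
Best is Aisle 1@3, peak 10.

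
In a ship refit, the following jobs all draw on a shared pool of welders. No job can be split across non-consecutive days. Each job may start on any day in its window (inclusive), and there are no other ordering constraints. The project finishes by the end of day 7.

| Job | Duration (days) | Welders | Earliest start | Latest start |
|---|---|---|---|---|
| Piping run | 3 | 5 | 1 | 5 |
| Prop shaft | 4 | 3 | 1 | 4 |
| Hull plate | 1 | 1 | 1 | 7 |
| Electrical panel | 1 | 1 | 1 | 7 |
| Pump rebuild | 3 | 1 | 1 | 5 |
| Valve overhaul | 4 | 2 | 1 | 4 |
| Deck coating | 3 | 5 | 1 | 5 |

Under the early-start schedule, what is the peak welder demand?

18

Early-start schedule: Piping run@1, Prop shaft@1, Hull plate@1, Electrical panel@1, Pump rebuild@1, Valve overhaul@1, Deck coating@1.
Load per day: day 1: 18, day 2: 16, day 3: 16, day 4: 5, day 5: 0, day 6: 0, day 7: 0.
Peak is 18.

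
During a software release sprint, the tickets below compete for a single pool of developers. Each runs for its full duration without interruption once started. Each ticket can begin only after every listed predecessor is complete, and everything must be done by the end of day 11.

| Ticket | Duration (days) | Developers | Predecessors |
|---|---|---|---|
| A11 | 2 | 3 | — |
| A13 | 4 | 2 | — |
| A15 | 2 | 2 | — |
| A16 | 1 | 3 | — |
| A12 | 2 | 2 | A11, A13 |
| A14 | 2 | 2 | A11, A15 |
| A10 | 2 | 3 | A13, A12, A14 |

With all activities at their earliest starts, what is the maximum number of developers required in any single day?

Early-start schedule: A11@1, A13@1, A15@1, A16@1, A12@5, A14@3, A10@7.
Load per day: day 1: 10, day 2: 7, day 3: 4, day 4: 4, day 5: 2, day 6: 2, day 7: 3, day 8: 3, day 9: 0, day 10: 0, day 11: 0.
Peak is 10.

10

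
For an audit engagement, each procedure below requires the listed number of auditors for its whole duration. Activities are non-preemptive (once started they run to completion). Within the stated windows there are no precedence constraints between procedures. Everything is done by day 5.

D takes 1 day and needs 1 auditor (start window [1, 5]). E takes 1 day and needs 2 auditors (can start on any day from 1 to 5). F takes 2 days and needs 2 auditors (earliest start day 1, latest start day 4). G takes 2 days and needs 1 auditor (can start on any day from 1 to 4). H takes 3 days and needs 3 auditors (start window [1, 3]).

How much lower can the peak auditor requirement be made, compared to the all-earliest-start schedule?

Early-start peak: d1:9  d2:6  d3:3  d4:0  d5:0 ⇒ 9.
Leveled (D@1, E@2, F@1, G@3, H@3): d1:3  d2:4  d3:4  d4:4  d5:3 ⇒ 4.
Reduction 9 − 4 = 5.

5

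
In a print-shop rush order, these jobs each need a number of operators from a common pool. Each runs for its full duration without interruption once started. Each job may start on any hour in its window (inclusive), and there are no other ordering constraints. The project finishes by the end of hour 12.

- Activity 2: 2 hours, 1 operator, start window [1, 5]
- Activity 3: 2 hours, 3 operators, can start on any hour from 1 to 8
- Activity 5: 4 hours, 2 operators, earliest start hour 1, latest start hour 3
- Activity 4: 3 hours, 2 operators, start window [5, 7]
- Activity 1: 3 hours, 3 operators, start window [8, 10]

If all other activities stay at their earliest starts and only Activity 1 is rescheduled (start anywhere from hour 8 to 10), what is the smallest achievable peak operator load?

6

Activity 1@8: h1:6  h2:6  h3:2  h4:2  h5:2  h6:2  h7:2  h8:3  h9:3  h10:3  h11:0  h12:0 → peak 6
Activity 1@9: h1:6  h2:6  h3:2  h4:2  h5:2  h6:2  h7:2  h8:0  h9:3  h10:3  h11:3  h12:0 → peak 6
Activity 1@10: h1:6  h2:6  h3:2  h4:2  h5:2  h6:2  h7:2  h8:0  h9:0  h10:3  h11:3  h12:3 → peak 6
Best is Activity 1@8, peak 6.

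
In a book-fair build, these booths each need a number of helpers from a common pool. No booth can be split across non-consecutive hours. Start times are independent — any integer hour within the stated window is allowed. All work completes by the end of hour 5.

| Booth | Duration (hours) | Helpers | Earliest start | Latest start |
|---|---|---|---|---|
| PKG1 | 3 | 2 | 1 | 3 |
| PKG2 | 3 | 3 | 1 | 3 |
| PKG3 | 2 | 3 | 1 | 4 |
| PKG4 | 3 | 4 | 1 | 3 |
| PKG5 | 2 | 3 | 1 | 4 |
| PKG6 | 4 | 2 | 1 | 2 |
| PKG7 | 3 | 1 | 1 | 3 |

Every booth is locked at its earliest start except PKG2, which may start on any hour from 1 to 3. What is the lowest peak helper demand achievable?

PKG2@1: h1:18  h2:18  h3:12  h4:2  h5:0 → peak 18
PKG2@2: h1:15  h2:18  h3:12  h4:5  h5:0 → peak 18
PKG2@3: h1:15  h2:15  h3:12  h4:5  h5:3 → peak 15
Best is PKG2@3, peak 15.

15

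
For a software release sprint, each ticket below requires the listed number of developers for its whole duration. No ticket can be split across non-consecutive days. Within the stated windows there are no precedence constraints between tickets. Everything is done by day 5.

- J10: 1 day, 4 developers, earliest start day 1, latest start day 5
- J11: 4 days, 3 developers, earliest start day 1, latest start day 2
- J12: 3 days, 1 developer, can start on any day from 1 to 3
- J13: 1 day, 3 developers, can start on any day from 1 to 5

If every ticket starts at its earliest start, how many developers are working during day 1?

11

At early start, day 1 has: J10, J11, J12, J13.
Demand: 4 + 3 + 1 + 3 = 11.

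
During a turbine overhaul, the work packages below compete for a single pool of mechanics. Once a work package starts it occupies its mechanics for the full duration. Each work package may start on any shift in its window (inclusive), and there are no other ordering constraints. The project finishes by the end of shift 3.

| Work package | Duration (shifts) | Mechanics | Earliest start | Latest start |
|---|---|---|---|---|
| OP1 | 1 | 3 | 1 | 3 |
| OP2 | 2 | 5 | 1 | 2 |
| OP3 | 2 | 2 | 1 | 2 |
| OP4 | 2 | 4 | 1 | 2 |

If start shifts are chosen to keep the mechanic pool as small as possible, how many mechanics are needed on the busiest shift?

11

Early-start (OP1@1, OP2@1, OP3@1, OP4@1) gives peak 14: s1:14  s2:11  s3:0.
Shift OP4→2.
Schedule OP1@1, OP2@1, OP3@1, OP4@2: s1:10  s2:11  s3:4 — peak 11.
No arrangement of the 24 feasible schedules does better.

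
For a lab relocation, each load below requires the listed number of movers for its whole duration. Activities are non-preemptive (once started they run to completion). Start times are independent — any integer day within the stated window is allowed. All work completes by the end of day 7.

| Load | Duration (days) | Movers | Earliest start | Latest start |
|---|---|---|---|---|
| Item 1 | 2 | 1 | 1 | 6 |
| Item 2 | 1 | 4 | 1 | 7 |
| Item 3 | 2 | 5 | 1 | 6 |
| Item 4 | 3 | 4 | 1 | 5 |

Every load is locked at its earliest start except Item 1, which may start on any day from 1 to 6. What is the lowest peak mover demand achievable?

13

Item 1@1: d1:14  d2:10  d3:4  d4:0  d5:0  d6:0  d7:0 → peak 14
Item 1@2: d1:13  d2:10  d3:5  d4:0  d5:0  d6:0  d7:0 → peak 13
Item 1@3: d1:13  d2:9  d3:5  d4:1  d5:0  d6:0  d7:0 → peak 13
Item 1@4: d1:13  d2:9  d3:4  d4:1  d5:1  d6:0  d7:0 → peak 13
Item 1@5: d1:13  d2:9  d3:4  d4:0  d5:1  d6:1  d7:0 → peak 13
Item 1@6: d1:13  d2:9  d3:4  d4:0  d5:0  d6:1  d7:1 → peak 13
Best is Item 1@2, peak 13.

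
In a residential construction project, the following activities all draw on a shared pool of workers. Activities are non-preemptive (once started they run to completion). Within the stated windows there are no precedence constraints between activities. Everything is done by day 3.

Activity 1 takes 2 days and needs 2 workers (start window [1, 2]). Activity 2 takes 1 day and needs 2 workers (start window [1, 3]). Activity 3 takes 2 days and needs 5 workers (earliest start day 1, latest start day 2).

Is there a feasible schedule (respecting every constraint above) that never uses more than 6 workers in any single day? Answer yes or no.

no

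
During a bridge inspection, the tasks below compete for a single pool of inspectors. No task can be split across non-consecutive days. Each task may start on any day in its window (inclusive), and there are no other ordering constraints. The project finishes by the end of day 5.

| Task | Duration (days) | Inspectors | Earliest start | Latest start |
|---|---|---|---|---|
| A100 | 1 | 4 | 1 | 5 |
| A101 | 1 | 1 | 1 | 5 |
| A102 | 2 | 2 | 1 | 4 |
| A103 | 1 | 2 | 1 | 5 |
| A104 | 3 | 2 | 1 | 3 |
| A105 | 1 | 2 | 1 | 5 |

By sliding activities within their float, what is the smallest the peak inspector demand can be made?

Early-start (A100@1, A101@1, A102@1, A103@1, A104@1, A105@1) gives peak 13: d1:13  d2:4  d3:2  d4:0  d5:0.
Shift A101→2, A102→2, A103→4, A104→3, A105→5.
Schedule A100@1, A101@2, A102@2, A103@4, A104@3, A105@5: d1:4  d2:3  d3:4  d4:4  d5:4 — peak 4.
Total inspector-days = 19 over 5 days ⇒ peak ≥ ⌈19/5⌉ = 4, so 4 is optimal.

4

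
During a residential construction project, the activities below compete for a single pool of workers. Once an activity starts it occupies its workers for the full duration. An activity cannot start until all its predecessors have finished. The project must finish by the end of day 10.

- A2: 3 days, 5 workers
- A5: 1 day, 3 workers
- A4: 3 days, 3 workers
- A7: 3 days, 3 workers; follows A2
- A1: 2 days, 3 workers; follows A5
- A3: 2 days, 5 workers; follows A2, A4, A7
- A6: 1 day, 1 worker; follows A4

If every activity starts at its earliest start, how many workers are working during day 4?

4

At early start, day 4 has: A7, A6.
Demand: 3 + 1 = 4.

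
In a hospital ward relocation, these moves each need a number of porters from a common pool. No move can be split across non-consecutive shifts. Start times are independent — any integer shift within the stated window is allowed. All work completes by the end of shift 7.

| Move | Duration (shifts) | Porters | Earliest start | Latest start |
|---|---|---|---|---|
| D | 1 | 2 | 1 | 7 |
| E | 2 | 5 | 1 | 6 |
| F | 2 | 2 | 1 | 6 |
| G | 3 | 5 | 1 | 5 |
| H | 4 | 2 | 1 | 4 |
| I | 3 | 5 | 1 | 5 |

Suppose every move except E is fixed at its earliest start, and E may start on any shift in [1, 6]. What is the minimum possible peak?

16

E@1: s1:21  s2:19  s3:12  s4:2  s5:0  s6:0  s7:0 → peak 21
E@2: s1:16  s2:19  s3:17  s4:2  s5:0  s6:0  s7:0 → peak 19
E@3: s1:16  s2:14  s3:17  s4:7  s5:0  s6:0  s7:0 → peak 17
E@4: s1:16  s2:14  s3:12  s4:7  s5:5  s6:0  s7:0 → peak 16
E@5: s1:16  s2:14  s3:12  s4:2  s5:5  s6:5  s7:0 → peak 16
E@6: s1:16  s2:14  s3:12  s4:2  s5:0  s6:5  s7:5 → peak 16
Best is E@4, peak 16.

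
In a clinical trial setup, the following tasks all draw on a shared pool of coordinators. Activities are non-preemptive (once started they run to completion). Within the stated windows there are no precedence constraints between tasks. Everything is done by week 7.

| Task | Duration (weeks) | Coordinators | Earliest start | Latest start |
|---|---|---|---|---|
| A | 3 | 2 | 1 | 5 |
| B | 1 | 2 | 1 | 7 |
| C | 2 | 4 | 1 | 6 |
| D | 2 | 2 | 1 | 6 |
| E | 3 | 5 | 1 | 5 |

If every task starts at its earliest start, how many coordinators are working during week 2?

At early start, week 2 has: A, C, D, E.
Demand: 2 + 4 + 2 + 5 = 13.

13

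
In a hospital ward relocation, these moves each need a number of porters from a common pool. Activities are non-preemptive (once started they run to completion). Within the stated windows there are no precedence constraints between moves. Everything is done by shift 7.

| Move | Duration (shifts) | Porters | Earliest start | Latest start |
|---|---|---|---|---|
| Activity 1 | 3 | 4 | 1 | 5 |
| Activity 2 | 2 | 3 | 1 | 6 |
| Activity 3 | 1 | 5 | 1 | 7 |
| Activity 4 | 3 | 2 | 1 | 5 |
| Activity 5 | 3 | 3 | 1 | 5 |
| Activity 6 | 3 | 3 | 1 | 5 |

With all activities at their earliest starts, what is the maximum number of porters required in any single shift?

Early-start schedule: Activity 1@1, Activity 2@1, Activity 3@1, Activity 4@1, Activity 5@1, Activity 6@1.
Load per shift: shift 1: 20, shift 2: 15, shift 3: 12, shift 4: 0, shift 5: 0, shift 6: 0, shift 7: 0.
Peak is 20.

20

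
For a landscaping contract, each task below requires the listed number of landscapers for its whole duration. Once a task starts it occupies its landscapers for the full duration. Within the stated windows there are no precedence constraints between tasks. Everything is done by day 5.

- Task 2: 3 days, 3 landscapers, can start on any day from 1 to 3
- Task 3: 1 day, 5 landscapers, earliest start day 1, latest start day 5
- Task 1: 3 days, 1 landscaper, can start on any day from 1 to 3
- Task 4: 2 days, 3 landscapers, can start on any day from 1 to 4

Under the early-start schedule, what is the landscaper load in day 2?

7

At early start, day 2 has: Task 2, Task 1, Task 4.
Demand: 3 + 1 + 3 = 7.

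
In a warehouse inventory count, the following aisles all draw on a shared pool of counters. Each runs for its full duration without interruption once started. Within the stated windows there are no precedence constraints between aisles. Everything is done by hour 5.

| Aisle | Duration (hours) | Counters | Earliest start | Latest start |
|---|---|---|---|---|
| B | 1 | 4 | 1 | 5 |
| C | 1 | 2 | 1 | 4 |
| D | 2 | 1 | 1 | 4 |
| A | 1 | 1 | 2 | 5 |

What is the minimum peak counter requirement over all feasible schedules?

4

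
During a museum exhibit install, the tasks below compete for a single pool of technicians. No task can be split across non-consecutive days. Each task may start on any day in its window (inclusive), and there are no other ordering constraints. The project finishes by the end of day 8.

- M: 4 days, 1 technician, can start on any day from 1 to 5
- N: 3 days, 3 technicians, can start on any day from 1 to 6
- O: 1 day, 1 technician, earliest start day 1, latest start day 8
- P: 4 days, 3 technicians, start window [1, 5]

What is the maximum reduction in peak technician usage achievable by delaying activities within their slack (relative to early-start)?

4

Early-start peak: d1:8  d2:7  d3:7  d4:4  d5:0  d6:0  d7:0  d8:0 ⇒ 8.
Leveled (M@1, N@1, O@4, P@5): d1:4  d2:4  d3:4  d4:2  d5:3  d6:3  d7:3  d8:3 ⇒ 4.
Reduction 8 − 4 = 4.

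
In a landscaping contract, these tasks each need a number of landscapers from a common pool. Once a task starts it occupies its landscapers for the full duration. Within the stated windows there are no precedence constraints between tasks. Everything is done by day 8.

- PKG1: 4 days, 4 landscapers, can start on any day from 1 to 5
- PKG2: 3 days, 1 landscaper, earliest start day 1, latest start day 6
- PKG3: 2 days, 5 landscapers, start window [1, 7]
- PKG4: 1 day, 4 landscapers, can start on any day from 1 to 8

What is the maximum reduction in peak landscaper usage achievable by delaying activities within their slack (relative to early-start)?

9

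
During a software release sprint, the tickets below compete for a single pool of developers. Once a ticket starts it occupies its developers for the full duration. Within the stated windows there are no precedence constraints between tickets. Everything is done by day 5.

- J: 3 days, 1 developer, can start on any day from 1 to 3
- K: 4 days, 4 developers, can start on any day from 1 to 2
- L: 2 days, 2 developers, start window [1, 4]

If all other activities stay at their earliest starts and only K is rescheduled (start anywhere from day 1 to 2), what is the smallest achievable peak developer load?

7

K@1: d1:7  d2:7  d3:5  d4:4  d5:0 → peak 7
K@2: d1:3  d2:7  d3:5  d4:4  d5:4 → peak 7
Best is K@1, peak 7.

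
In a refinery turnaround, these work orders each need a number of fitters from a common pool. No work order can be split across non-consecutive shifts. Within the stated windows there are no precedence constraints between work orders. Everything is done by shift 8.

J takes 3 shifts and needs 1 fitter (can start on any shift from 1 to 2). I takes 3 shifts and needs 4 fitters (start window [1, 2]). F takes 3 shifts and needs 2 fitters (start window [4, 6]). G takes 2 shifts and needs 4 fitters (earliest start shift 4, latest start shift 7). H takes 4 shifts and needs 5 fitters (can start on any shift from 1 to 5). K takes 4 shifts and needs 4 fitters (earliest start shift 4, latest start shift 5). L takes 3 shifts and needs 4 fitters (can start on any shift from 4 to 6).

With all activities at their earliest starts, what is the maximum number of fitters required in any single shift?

19

Early-start schedule: J@1, I@1, F@4, G@4, H@1, K@4, L@4.
Load per shift: shift 1: 10, shift 2: 10, shift 3: 10, shift 4: 19, shift 5: 14, shift 6: 10, shift 7: 4, shift 8: 0.
Peak is 19.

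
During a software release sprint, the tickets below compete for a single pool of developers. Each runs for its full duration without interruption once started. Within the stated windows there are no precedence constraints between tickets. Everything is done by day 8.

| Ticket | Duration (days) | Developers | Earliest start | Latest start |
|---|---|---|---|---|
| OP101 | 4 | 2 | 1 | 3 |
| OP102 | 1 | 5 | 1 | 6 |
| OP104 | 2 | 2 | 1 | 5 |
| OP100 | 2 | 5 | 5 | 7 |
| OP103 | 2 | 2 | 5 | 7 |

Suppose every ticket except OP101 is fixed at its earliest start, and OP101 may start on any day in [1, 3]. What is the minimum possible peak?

9

OP101@1: d1:9  d2:4  d3:2  d4:2  d5:7  d6:7  d7:0  d8:0 → peak 9
OP101@2: d1:7  d2:4  d3:2  d4:2  d5:9  d6:7  d7:0  d8:0 → peak 9
OP101@3: d1:7  d2:2  d3:2  d4:2  d5:9  d6:9  d7:0  d8:0 → peak 9
Best is OP101@1, peak 9.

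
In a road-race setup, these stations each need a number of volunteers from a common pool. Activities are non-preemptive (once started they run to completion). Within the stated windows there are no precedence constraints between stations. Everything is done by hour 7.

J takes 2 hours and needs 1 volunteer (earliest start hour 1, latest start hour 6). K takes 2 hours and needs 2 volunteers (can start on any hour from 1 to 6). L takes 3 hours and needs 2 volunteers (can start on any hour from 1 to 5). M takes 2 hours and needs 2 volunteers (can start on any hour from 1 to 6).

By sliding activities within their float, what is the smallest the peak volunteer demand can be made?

Early-start (J@1, K@1, L@1, M@1) gives peak 7: h1:7  h2:7  h3:2  h4:0  h5:0  h6:0  h7:0.
Shift L→3, M→6.
Schedule J@1, K@1, L@3, M@6: h1:3  h2:3  h3:2  h4:2  h5:2  h6:2  h7:2 — peak 3.
Total volunteer-hours = 16 over 7 hours ⇒ peak ≥ ⌈16/7⌉ = 3, so 3 is optimal.

3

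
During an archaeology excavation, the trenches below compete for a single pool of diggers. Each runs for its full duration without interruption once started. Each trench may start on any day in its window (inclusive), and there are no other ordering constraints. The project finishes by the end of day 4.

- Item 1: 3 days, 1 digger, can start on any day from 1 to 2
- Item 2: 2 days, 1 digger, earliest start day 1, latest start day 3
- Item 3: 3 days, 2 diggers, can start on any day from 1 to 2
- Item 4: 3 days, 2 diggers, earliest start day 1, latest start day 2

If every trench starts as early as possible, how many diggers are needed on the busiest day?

6

Early-start schedule: Item 1@1, Item 2@1, Item 3@1, Item 4@1.
Load per day: day 1: 6, day 2: 6, day 3: 5, day 4: 0.
Peak is 6.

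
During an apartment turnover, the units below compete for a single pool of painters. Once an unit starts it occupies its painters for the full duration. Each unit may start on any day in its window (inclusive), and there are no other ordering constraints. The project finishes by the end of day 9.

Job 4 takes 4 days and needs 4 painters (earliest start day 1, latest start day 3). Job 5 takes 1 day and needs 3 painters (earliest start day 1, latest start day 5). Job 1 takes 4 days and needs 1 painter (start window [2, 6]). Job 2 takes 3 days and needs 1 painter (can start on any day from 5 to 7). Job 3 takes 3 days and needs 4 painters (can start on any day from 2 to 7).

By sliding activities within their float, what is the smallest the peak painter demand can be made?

Early-start (Job 4@1, Job 5@1, Job 1@2, Job 2@5, Job 3@2) gives peak 9: d1:7  d2:9  d3:9  d4:9  d5:2  d6:1  d7:1  d8:0  d9:0.
Shift Job 5→5, Job 3→6.
Schedule Job 4@1, Job 5@5, Job 1@2, Job 2@5, Job 3@6: d1:4  d2:5  d3:5  d4:5  d5:5  d6:5  d7:5  d8:4  d9:0 — peak 5.
Total painter-days = 38 over 9 days ⇒ peak ≥ ⌈38/9⌉ = 5, so 5 is optimal.

5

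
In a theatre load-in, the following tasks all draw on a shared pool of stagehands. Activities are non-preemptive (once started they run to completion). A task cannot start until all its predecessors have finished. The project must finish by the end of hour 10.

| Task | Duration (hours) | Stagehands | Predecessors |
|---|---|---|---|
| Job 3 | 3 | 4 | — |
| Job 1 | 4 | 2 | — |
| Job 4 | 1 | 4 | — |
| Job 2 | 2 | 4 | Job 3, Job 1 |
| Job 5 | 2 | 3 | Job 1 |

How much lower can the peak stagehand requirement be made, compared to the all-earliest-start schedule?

4

Early-start peak: h1:10  h2:6  h3:6  h4:2  h5:7  h6:7  h7:0  h8:0  h9:0  h10:0 ⇒ 10.
Leveled (Job 3@1, Job 1@1, Job 4@4, Job 2@5, Job 5@7): h1:6  h2:6  h3:6  h4:6  h5:4  h6:4  h7:3  h8:3  h9:0  h10:0 ⇒ 6.
Reduction 10 − 6 = 4.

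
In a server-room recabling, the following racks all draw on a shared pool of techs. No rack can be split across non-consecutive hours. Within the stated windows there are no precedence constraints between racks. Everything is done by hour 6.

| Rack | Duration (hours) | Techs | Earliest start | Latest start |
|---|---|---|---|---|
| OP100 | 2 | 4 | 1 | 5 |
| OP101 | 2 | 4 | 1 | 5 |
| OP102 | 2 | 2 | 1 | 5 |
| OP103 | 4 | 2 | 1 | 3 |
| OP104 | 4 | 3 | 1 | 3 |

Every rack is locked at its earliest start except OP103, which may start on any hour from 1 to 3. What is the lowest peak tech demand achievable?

13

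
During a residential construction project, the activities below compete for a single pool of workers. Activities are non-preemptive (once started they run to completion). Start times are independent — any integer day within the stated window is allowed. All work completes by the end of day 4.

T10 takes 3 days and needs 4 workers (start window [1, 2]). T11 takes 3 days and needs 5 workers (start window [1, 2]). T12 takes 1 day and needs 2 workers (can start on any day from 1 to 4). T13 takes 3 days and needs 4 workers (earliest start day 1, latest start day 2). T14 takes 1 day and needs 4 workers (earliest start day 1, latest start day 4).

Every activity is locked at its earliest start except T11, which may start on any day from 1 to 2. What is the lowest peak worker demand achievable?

14

T11@1: d1:19  d2:13  d3:13  d4:0 → peak 19
T11@2: d1:14  d2:13  d3:13  d4:5 → peak 14
Best is T11@2, peak 14.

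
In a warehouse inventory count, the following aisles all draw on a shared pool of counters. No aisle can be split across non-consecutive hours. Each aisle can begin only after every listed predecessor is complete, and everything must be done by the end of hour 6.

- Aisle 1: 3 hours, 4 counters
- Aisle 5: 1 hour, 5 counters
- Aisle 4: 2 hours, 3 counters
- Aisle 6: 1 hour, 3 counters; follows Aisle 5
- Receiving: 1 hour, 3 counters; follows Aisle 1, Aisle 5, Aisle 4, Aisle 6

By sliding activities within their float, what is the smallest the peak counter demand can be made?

Early-start (Aisle 1@1, Aisle 5@1, Aisle 4@1, Aisle 6@2, Receiving@4) gives peak 12: h1:12  h2:10  h3:4  h4:3  h5:0  h6:0.
Shift Aisle 5→4, Aisle 6→5, Receiving→6.
Schedule Aisle 1@1, Aisle 5@4, Aisle 4@1, Aisle 6@5, Receiving@6: h1:7  h2:7  h3:4  h4:5  h5:3  h6:3 — peak 7.

7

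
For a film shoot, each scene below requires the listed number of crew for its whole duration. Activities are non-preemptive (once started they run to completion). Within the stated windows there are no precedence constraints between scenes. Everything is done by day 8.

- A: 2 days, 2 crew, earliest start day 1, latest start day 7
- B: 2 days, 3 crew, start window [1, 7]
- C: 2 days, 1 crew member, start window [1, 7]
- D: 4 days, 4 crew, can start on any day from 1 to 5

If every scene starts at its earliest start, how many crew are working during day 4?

4

At early start, day 4 has: D.
Demand: 4 = 4.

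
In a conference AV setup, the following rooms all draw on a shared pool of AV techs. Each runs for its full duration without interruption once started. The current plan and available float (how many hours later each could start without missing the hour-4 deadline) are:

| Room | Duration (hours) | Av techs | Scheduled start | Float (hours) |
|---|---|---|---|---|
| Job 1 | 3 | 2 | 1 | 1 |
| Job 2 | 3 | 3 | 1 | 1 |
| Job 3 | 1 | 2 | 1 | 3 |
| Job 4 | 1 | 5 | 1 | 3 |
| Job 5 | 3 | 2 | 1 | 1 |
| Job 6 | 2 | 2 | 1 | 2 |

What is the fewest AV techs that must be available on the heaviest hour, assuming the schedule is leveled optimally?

Early-start (Job 1@1, Job 2@1, Job 3@1, Job 4@1, Job 5@1, Job 6@1) gives peak 16: h1:16  h2:9  h3:7  h4:0.
Shift Job 4→4, Job 6→2.
Schedule Job 1@1, Job 2@1, Job 3@1, Job 4@4, Job 5@1, Job 6@2: h1:9  h2:9  h3:9  h4:5 — peak 9.

9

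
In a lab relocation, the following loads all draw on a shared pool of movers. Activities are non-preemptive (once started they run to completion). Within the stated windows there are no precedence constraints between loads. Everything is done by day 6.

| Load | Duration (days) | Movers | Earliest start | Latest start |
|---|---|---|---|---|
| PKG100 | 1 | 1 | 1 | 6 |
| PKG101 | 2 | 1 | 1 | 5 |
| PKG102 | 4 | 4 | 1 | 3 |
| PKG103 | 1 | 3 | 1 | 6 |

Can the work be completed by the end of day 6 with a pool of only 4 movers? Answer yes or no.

yes

Schedule PKG100@1, PKG101@1, PKG102@3, PKG103@2: d1:2  d2:4  d3:4  d4:4  d5:4  d6:4 — peak 4 ≤ 4.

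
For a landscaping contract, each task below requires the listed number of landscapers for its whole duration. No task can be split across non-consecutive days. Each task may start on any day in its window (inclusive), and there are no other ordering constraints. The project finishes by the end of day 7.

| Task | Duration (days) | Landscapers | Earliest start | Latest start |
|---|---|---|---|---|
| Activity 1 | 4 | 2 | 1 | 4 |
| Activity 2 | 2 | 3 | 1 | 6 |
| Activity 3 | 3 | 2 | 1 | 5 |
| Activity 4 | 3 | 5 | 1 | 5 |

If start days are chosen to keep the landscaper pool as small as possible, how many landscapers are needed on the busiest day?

7

Early-start (Activity 1@1, Activity 2@1, Activity 3@1, Activity 4@1) gives peak 12: d1:12  d2:12  d3:9  d4:2  d5:0  d6:0  d7:0.
Shift Activity 4→4.
Schedule Activity 1@1, Activity 2@1, Activity 3@1, Activity 4@4: d1:7  d2:7  d3:4  d4:7  d5:5  d6:5  d7:0 — peak 7.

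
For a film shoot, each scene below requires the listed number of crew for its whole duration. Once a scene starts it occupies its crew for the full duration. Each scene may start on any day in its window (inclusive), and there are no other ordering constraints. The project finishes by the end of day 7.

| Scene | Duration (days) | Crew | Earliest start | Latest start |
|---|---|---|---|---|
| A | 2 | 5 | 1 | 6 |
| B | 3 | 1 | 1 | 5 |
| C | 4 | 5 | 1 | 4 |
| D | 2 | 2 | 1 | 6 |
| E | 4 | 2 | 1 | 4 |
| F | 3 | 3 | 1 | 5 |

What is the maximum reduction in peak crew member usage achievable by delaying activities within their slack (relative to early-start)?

9

Early-start peak: d1:18  d2:18  d3:11  d4:7  d5:0  d6:0  d7:0 ⇒ 18.
Leveled (A@1, B@1, C@3, D@4, E@4, F@1): d1:9  d2:9  d3:9  d4:9  d5:9  d6:7  d7:2 ⇒ 9.
Reduction 18 − 9 = 9.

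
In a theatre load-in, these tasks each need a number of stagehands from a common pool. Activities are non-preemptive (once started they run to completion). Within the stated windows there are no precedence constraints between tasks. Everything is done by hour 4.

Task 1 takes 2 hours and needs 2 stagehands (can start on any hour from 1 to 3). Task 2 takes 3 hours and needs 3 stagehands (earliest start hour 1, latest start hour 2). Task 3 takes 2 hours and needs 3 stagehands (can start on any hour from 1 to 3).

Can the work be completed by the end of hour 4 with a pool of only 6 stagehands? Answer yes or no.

yes

Schedule Task 1@1, Task 2@1, Task 3@3: h1:5  h2:5  h3:6  h4:3 — peak 6 ≤ 6.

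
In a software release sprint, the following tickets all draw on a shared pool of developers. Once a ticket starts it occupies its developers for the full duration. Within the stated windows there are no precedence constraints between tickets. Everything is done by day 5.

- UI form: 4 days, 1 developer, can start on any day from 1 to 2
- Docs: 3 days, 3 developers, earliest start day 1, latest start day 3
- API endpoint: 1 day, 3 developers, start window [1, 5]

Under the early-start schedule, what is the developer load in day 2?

4

At early start, day 2 has: UI form, Docs.
Demand: 1 + 3 = 4.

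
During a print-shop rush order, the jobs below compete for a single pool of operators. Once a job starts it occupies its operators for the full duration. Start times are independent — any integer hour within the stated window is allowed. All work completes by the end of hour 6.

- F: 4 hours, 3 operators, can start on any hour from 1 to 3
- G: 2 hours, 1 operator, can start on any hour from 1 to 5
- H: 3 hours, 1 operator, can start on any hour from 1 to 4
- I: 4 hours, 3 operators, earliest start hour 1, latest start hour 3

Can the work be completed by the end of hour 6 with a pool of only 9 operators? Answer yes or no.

yes

Schedule F@1, G@1, H@1, I@3: h1:5  h2:5  h3:7  h4:6  h5:3  h6:3 — peak 7 ≤ 9.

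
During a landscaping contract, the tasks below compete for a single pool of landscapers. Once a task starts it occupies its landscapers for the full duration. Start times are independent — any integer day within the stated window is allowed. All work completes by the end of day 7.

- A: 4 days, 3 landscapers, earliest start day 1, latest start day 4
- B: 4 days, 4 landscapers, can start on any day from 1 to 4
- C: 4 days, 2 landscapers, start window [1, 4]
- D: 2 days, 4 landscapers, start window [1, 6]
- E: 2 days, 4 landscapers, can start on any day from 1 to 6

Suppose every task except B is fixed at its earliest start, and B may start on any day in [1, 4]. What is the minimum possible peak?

B@1: d1:17  d2:17  d3:9  d4:9  d5:0  d6:0  d7:0 → peak 17
B@2: d1:13  d2:17  d3:9  d4:9  d5:4  d6:0  d7:0 → peak 17
B@3: d1:13  d2:13  d3:9  d4:9  d5:4  d6:4  d7:0 → peak 13
B@4: d1:13  d2:13  d3:5  d4:9  d5:4  d6:4  d7:4 → peak 13
Best is B@3, peak 13.

13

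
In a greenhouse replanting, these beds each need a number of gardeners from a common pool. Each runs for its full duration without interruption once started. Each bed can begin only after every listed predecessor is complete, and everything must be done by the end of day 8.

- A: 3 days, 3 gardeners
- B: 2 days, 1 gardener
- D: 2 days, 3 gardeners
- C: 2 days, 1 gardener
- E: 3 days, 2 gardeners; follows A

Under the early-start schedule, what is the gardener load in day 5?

2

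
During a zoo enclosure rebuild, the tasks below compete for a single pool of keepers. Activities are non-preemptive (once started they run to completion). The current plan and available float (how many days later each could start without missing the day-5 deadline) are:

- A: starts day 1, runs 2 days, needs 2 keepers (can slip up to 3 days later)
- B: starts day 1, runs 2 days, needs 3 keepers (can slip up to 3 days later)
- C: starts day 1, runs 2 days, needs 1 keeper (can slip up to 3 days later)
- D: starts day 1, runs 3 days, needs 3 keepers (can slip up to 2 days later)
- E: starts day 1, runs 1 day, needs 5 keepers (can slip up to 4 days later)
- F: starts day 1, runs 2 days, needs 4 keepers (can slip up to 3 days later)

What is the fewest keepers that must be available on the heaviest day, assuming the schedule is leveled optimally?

Early-start (A@1, B@1, C@1, D@1, E@1, F@1) gives peak 18: d1:18  d2:13  d3:3  d4:0  d5:0.
Shift B→2, C→2, D→3, F→4.
Schedule A@1, B@2, C@2, D@3, E@1, F@4: d1:7  d2:6  d3:7  d4:7  d5:7 — peak 7.
Total keeper-days = 34 over 5 days ⇒ peak ≥ ⌈34/5⌉ = 7, so 7 is optimal.

7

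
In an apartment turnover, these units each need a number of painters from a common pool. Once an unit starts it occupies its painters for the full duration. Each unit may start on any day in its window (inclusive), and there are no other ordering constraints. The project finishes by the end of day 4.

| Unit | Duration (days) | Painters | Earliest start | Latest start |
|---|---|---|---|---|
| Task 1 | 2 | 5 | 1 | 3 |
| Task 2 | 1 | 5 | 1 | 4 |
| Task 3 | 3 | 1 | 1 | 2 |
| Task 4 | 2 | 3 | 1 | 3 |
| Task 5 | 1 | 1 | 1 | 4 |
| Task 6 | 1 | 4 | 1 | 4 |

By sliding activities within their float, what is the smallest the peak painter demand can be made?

8

Early-start (Task 1@1, Task 2@1, Task 3@1, Task 4@1, Task 5@1, Task 6@1) gives peak 19: d1:19  d2:9  d3:1  d4:0.
Shift Task 2→4, Task 4→3, Task 6→3.
Schedule Task 1@1, Task 2@4, Task 3@1, Task 4@3, Task 5@1, Task 6@3: d1:7  d2:6  d3:8  d4:8 — peak 8.
Total painter-days = 29 over 4 days ⇒ peak ≥ ⌈29/4⌉ = 8, so 8 is optimal.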